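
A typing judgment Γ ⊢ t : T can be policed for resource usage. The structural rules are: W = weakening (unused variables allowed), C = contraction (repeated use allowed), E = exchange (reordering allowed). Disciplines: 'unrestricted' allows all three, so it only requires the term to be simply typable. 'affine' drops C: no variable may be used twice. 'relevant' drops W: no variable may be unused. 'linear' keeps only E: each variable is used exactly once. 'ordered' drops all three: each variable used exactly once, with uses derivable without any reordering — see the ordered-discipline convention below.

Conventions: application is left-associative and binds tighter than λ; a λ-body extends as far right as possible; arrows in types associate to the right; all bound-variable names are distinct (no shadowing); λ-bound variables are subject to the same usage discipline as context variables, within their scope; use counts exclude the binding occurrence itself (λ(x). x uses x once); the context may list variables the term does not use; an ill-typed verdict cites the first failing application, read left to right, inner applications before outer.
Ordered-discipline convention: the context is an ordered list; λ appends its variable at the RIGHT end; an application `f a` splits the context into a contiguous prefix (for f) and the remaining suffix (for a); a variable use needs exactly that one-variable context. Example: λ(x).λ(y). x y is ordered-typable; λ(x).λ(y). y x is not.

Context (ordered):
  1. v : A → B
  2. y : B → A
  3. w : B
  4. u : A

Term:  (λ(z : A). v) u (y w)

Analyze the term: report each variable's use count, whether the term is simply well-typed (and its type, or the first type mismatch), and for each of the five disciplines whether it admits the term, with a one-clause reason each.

variable uses: v: 1; y: 1; w: 1; u: 1; z [bound]: 0
uses in reading order: v, u, y, w
typing: well-typed — term : B
ordered: ✗, needs weakening: z unused
linear: ✗, needs weakening: z unused
affine: ✓, no duplicate uses among v, y, w, u, z
relevant: ✗, needs weakening: z unused
unrestricted: ✓, well-typed at B; no restrictions here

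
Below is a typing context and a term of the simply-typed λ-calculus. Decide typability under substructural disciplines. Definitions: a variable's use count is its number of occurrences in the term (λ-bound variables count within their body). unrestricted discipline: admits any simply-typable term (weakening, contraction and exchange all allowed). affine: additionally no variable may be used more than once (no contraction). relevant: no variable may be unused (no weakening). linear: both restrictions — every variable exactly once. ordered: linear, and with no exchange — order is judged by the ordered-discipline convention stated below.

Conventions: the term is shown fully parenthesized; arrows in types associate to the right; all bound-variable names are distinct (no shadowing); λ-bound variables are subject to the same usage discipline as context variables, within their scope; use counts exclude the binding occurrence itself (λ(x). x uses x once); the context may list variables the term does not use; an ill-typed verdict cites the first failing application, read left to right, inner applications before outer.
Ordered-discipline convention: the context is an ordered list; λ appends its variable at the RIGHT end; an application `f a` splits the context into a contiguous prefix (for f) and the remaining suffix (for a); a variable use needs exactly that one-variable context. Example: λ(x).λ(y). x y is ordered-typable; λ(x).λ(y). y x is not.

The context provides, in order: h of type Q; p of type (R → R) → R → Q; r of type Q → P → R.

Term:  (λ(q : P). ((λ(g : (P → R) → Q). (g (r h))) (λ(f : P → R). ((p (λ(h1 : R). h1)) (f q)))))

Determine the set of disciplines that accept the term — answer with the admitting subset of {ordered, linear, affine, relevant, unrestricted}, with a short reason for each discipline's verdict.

admitted by: linear, affine, relevant, unrestricted
variable uses: h=1, p=1, r=1, q (λ-bound)=1, g (λ-bound)=1, f (λ-bound)=1, h1 (λ-bound)=1
use order (left to right): g, r, h, p, h1, f, q
typing: the term checks, with type P → Q
ordered: ✗ — no contiguous prefix/suffix split fits g, r, h, p, h1, f, q
linear: ✓ — h, p, r, q, g, f, h1: one use apiece
affine: ✓ — none of h, p, r, q, g, f, h1 used more than once
relevant: ✓ — at least one use each (h, p, r, q, g, f, h1)
unrestricted: ✓ — typability at P → Q is all that's needed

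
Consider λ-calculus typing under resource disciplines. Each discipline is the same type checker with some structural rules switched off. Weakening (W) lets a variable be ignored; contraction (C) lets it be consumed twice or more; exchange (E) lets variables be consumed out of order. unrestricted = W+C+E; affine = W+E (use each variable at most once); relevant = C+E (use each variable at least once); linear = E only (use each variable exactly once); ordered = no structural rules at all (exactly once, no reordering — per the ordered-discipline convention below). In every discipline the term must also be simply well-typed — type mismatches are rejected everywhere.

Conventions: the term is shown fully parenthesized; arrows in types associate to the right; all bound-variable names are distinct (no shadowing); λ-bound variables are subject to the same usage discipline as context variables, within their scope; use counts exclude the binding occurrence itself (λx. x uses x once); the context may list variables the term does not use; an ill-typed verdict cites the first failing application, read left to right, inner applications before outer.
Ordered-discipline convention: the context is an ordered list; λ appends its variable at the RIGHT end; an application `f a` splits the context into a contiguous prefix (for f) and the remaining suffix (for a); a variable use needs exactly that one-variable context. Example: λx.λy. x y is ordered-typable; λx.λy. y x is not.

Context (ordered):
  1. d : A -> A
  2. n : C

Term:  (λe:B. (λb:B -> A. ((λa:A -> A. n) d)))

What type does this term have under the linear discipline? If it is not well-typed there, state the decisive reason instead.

not well-typed under linear — needs weakening: e, b, a unused
variable uses: d ×1; n ×1; e [bound] ×0; b [bound] ×0; a [bound] ×0
use order (left to right): n, d
typing: ✓ — B -> (B -> A) -> C
per-discipline verdicts: ordered ✗, linear ✗, affine ✓, relevant ✗, unrestricted ✓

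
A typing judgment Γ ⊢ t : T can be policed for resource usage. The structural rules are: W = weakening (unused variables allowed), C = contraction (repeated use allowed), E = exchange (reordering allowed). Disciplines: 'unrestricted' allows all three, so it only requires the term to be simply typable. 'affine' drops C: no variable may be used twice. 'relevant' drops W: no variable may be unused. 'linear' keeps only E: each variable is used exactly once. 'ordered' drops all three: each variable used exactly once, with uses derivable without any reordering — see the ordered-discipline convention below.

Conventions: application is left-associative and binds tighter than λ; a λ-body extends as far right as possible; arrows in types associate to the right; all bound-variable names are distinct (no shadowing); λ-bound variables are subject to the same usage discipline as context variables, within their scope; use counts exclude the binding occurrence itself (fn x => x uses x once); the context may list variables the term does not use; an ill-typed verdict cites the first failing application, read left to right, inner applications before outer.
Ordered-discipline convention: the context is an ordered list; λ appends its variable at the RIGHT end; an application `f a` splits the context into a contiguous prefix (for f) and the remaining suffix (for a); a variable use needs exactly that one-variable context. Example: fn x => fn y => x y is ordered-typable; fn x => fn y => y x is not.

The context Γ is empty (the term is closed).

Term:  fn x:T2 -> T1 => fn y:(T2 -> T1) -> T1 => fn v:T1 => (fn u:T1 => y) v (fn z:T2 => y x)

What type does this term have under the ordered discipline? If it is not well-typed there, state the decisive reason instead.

not well-typed under ordered — needs contraction — y ×2; u, z never used (weakening)
counts: x (λ-bound)=1; y (λ-bound)=2; v (λ-bound)=1; u (λ-bound)=0; z (λ-bound)=0
use order (left to right): y, v, y, x
typing: ✓ — (T2 -> T1) -> ((T2 -> T1) -> T1) -> T1 -> T1
per-discipline verdicts: ordered ✗; linear ✗; affine ✗; relevant ✗; unrestricted ✓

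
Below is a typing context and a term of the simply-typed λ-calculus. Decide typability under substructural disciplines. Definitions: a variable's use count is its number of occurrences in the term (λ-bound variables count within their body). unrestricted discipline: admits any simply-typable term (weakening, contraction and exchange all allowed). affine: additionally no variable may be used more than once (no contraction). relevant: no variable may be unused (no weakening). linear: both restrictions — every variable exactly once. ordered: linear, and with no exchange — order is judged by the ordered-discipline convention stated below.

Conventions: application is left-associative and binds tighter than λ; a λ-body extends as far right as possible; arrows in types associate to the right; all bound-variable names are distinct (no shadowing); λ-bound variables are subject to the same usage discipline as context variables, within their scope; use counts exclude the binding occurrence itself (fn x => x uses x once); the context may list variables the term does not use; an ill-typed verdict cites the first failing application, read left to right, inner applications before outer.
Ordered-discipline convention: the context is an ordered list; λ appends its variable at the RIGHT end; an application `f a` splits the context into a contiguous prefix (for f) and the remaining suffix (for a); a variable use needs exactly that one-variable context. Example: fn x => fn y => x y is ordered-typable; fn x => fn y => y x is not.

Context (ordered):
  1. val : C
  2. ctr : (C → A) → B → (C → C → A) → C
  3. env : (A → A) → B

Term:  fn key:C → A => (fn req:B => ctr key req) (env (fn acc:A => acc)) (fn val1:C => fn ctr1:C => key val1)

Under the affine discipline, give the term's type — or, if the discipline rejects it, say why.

not well-typed under affine — repeated use of key ×2
variable uses: val: 0, ctr: 1, env: 1, key [bound]: 2, req [bound]: 1, acc [bound]: 1, val1 [bound]: 1, ctr1 [bound]: 0
uses in reading order: ctr, key, req, env, acc, key, val1
typing: ✓ — (C → A) → C
all disciplines: ordered ✗ · linear ✗ · affine ✗ · relevant ✗ · unrestricted ✓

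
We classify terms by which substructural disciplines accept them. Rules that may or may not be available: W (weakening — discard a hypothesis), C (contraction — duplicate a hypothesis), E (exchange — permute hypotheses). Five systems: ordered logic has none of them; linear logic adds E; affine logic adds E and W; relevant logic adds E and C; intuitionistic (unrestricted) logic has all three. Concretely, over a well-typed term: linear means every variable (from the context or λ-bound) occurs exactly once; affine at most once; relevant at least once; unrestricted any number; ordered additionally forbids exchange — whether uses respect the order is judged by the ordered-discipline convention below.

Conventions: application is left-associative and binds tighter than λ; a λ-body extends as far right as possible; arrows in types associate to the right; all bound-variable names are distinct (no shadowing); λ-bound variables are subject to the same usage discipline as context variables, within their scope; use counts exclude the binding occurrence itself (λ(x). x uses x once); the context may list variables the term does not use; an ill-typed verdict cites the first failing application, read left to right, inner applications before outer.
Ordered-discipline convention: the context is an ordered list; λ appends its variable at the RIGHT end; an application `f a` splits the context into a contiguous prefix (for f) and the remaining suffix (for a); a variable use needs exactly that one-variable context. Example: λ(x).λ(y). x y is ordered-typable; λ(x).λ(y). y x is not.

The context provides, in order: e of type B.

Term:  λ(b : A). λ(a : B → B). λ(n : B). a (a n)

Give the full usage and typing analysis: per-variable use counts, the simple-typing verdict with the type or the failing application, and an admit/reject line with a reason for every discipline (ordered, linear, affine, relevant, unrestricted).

variable uses: e=0, b (λ-bound)=0, a (λ-bound)=2, n (λ-bound)=1
left-to-right use order: a, a, n
typing: well-typed at A → (B → B) → B → B
ordered: ✗ — needs contraction — a ×2; unused: e, b — weakening required
linear: ✗ — needs contraction — a ×2; unused: e, b — weakening required
affine: ✗ — needs contraction — a ×2
relevant: ✗ — unused: e, b — weakening required
unrestricted: ✓ — well-typed at A → (B → B) → B → B; no restrictions here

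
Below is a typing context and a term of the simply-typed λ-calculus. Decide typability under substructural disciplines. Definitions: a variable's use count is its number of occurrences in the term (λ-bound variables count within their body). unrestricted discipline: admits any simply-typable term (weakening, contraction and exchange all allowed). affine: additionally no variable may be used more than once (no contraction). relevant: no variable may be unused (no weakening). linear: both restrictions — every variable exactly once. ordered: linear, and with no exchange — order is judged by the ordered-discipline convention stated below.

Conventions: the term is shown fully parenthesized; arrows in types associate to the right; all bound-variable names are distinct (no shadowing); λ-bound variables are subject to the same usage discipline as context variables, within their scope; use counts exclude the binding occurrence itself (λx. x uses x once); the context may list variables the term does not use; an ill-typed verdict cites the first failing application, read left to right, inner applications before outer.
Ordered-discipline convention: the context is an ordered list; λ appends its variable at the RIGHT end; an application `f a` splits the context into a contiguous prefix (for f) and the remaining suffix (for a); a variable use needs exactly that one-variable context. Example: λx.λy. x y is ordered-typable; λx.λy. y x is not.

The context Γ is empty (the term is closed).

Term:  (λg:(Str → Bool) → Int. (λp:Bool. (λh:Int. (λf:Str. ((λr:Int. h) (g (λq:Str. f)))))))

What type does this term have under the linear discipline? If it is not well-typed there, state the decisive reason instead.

not well-typed under linear — a type mismatch blocks all five
variable uses: g (bound) ×1, p (bound) ×0, h (bound) ×1, f (bound) ×1, r (bound) ×0, q (bound) ×0
left-to-right use order: h, g, f
typing: ill-typed: an application expects Str → Bool but receives Str → Str
all disciplines: ordered ✗ | linear ✗ | affine ✗ | relevant ✗ | unrestricted ✗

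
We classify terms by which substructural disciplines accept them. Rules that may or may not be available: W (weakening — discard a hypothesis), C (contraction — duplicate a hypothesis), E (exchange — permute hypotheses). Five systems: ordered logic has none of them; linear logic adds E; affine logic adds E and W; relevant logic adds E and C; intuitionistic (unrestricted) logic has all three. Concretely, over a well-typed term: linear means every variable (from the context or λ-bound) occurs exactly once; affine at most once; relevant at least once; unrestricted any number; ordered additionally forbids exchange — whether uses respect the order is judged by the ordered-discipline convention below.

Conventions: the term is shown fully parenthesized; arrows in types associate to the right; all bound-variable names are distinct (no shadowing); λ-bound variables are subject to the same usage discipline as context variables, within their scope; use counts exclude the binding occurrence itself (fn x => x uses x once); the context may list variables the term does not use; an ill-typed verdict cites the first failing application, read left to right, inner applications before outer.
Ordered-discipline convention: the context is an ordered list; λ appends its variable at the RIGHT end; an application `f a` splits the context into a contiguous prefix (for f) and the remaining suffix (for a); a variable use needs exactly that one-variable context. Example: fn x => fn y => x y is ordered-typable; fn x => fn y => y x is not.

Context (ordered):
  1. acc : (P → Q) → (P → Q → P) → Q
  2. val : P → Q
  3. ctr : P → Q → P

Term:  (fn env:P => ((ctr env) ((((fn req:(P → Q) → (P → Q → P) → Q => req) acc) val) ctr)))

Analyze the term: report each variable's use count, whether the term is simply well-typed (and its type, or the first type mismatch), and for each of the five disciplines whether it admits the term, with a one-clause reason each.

use counts: acc ×1; val ×1; ctr ×2; env (λ-bound) ×1; req (λ-bound) ×1
uses in reading order: ctr, env, req, acc, val, ctr
typing: ✓ — P → P
ordered ✗ (repeated use of ctr ×2)
linear ✗ (repeated use of ctr ×2)
affine ✗ (repeated use of ctr ×2)
relevant ✓ (at least one use each (acc, val, ctr, env, req))
unrestricted ✓ (well-typed at P → P; no restrictions here)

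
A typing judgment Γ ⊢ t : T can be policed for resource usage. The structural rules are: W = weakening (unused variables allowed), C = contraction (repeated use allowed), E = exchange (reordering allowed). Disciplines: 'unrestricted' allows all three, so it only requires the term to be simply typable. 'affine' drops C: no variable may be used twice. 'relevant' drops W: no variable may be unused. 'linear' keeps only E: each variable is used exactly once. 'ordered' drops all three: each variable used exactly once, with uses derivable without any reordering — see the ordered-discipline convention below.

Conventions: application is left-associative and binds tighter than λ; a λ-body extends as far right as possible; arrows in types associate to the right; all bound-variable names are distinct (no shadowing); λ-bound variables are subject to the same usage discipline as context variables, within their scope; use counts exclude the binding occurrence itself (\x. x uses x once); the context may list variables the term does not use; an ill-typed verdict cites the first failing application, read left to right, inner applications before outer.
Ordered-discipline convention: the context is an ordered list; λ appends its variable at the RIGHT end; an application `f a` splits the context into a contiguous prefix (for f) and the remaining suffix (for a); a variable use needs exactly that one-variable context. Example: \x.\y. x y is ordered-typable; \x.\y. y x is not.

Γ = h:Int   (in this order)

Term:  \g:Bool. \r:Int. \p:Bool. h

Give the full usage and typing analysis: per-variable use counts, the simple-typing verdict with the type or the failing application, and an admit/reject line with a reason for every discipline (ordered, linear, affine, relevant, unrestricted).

use counts: h: 1×, g (λ-bound): 0×, r (λ-bound): 0×, p (λ-bound): 0×
use order (left to right): h
typing: well-typed at Bool → Int → Bool → Int
ordered: ✗ — needs weakening: g, r, p unused
linear: ✗ — needs weakening: g, r, p unused
affine: ✓ — no duplicate uses among h, g, r, p
relevant: ✗ — needs weakening: g, r, p unused
unrestricted: ✓ — simply typable at Bool → Int → Bool → Int; W, C, E all held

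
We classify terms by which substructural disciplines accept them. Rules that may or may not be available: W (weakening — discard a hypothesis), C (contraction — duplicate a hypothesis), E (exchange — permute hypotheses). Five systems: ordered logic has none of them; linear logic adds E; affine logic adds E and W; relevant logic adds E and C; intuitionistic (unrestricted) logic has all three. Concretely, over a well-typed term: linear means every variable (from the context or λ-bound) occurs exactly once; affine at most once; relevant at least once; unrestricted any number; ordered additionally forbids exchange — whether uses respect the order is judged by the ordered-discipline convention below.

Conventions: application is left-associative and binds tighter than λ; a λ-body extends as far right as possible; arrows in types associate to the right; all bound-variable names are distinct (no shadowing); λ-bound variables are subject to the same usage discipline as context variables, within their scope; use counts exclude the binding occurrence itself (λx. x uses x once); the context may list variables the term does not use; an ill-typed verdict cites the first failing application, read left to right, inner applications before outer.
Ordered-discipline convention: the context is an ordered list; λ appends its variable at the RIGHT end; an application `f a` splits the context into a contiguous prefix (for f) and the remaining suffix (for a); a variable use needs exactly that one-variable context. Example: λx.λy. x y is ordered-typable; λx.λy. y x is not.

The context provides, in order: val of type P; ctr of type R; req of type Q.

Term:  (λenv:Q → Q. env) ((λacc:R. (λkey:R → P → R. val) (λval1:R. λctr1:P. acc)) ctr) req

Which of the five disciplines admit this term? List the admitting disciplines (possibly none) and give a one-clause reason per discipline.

admitting disciplines: none
use counts: val: 1; ctr: 1; req: 1; env (bound): 1; acc (bound): 1; key (bound): 0; val1 (bound): 0; ctr1 (bound): 0
order of uses: env, val, acc, ctr, req
typing: ill-typed: a function awaiting Q → Q gets P
ordered: ✗, not simply typable
linear: ✗, fails simple typing
affine: ✗, a type mismatch blocks all five
relevant: ✗, the type mismatch rejects it
unrestricted: ✗, not simply typable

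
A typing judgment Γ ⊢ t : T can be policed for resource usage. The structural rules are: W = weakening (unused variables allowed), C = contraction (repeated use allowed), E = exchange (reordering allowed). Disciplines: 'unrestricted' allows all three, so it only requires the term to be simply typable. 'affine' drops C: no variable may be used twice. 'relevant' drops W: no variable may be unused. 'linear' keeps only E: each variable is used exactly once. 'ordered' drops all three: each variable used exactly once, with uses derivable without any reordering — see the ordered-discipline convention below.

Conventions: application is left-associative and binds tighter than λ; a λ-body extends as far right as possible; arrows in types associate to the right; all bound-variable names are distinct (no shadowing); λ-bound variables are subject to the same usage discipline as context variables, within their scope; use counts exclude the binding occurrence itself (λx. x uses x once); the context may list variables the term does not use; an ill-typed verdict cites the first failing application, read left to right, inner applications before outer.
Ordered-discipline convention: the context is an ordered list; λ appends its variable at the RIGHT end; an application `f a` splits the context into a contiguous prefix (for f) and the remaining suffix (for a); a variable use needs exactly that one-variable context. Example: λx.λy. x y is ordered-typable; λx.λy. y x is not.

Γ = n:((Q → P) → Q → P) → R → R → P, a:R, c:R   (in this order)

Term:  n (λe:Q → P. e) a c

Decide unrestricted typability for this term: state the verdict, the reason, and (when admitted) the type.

yes — well-typed at P; no restrictions here; term : P
use counts: n: 1; a: 1; c: 1; e (bound): 1
left-to-right use order: n, e, a, c
typing: ✓ — P
across the five disciplines: ordered ✓, linear ✓, affine ✓, relevant ✓, unrestricted ✓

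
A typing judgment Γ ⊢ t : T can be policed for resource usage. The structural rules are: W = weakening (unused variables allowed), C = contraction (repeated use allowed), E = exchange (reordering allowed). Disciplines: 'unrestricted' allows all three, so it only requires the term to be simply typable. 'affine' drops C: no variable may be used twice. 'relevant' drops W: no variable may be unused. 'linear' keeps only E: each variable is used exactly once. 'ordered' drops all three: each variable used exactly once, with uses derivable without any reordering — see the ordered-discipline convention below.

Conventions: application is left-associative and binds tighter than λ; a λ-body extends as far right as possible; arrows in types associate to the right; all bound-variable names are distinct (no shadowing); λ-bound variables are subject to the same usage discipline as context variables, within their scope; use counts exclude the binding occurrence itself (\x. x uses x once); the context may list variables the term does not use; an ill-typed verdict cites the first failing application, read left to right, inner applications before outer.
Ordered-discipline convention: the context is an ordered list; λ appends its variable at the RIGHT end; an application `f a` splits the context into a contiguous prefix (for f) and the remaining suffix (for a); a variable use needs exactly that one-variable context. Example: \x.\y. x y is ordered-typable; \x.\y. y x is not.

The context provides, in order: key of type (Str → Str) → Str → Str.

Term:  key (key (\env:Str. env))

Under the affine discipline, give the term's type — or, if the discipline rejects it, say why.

not well-typed under affine — uses contraction: key ×2
use counts: key ×2; env (λ-bound) ×1
use order (left to right): key, key, env
typing: the term checks, with type Str → Str
across the five disciplines: ordered ✗ · linear ✗ · affine ✗ · relevant ✓ · unrestricted ✓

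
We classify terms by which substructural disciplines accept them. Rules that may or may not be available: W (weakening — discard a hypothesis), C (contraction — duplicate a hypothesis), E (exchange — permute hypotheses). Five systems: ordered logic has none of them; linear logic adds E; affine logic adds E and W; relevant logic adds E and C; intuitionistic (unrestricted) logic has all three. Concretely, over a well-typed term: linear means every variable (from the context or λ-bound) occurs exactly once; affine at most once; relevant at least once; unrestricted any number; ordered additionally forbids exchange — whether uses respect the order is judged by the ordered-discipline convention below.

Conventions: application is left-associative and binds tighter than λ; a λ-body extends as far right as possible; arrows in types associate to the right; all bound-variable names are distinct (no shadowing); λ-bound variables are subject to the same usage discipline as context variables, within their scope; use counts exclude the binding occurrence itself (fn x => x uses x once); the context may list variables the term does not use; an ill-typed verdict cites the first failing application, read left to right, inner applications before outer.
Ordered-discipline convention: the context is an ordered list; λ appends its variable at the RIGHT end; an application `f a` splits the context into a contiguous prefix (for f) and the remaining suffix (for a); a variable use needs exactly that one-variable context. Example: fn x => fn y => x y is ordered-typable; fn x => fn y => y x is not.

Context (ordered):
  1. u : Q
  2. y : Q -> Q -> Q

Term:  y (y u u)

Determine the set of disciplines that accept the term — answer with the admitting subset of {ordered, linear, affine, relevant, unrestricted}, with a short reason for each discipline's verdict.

admitting disciplines: relevant, unrestricted
use counts: u: 2, y: 2
left-to-right use order: y, y, u, u
typing: the term checks, with type Q -> Q
ordered: ✗ — needs contraction — u ×2, y ×2
linear: ✗ — needs contraction — u ×2, y ×2
affine: ✗ — needs contraction — u ×2, y ×2
relevant: ✓ — at least one use each (u, y)
unrestricted: ✓ — well-typed at Q -> Q; no restrictions here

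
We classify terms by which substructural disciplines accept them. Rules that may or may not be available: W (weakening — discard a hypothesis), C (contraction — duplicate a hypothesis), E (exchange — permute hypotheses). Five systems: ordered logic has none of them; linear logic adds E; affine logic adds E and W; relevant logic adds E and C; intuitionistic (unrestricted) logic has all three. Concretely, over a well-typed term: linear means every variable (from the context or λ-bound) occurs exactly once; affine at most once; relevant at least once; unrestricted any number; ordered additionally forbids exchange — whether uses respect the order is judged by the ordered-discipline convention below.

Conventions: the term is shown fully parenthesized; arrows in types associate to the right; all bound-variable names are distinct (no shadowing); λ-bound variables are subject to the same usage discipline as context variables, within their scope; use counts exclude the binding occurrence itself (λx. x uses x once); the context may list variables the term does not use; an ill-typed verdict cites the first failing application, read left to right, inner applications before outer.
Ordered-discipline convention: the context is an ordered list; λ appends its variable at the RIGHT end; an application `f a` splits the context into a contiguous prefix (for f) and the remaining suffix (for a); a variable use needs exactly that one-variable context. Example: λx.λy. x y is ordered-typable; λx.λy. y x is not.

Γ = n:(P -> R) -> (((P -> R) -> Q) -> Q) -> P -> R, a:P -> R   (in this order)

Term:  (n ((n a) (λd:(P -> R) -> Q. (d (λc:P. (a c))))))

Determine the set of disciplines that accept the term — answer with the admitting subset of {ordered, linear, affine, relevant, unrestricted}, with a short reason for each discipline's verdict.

admitted by: relevant, unrestricted
variable uses: n=2; a=2; d [bound]=1; c [bound]=1
use order (left to right): n, n, a, d, a, c
typing: the term checks, with type (((P -> R) -> Q) -> Q) -> P -> R
ordered: ✗, n ×2, a ×2 used more than once (contraction)
linear: ✗, n ×2, a ×2 used more than once (contraction)
affine: ✗, n ×2, a ×2 used more than once (contraction)
relevant: ✓, n, a, d, c: all used, weakening unneeded
unrestricted: ✓, simply typable at (((P -> R) -> Q) -> Q) -> P -> R; W, C, E all held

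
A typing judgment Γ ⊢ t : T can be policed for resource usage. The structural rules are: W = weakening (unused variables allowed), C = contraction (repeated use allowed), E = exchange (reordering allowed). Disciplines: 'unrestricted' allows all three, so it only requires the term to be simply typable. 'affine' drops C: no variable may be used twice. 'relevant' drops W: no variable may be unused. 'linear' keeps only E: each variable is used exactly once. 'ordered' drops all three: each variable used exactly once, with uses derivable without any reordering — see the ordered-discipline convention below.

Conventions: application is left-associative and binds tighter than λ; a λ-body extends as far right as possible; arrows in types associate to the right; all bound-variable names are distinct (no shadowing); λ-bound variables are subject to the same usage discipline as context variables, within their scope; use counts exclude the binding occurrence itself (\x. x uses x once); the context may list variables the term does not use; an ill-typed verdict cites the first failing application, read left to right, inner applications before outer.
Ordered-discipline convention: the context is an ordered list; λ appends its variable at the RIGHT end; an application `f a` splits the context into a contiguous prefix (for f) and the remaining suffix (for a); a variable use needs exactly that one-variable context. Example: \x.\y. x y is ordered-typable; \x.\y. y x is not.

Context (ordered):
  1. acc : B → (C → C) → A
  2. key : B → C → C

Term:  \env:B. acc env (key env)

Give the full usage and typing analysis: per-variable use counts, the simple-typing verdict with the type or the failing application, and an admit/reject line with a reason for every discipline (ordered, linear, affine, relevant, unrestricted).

counts: acc: 1×, key: 1×, env [bound]: 2×
uses in reading order: acc, env, key, env
typing: well-typed — term : B → A
ordered ✗ (repeated use of env ×2)
linear ✗ (repeated use of env ×2)
affine ✗ (repeated use of env ×2)
relevant ✓ (every one of acc, key, env appears)
unrestricted ✓ (well-typed at B → A; no restrictions here)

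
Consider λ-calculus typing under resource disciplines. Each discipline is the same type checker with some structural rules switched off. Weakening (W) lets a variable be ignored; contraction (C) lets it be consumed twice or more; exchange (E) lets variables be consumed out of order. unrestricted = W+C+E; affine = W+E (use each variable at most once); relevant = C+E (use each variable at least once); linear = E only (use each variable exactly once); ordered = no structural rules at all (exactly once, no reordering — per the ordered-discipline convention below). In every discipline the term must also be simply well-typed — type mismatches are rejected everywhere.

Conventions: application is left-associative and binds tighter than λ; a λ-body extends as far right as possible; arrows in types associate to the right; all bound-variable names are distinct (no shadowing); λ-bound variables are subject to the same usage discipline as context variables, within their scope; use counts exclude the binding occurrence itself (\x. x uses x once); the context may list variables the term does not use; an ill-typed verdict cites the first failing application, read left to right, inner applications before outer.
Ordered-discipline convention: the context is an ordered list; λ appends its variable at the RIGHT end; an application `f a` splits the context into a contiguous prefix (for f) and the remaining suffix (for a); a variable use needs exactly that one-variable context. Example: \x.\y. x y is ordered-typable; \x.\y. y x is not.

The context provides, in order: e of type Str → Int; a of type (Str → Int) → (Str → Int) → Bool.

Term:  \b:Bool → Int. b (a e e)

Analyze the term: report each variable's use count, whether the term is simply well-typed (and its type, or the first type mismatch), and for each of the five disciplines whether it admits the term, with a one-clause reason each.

use counts: e: 2, a: 1, b [bound]: 1
use order (left to right): b, a, e, e
typing: the term checks, with type (Bool → Int) → Int
ordered: ✗ — e ×2 used more than once (contraction)
linear: ✗ — e ×2 used more than once (contraction)
affine: ✗ — e ×2 used more than once (contraction)
relevant: ✓ — at least one use each (e, a, b)
unrestricted: ✓ — well-typed at (Bool → Int) → Int; no restrictions here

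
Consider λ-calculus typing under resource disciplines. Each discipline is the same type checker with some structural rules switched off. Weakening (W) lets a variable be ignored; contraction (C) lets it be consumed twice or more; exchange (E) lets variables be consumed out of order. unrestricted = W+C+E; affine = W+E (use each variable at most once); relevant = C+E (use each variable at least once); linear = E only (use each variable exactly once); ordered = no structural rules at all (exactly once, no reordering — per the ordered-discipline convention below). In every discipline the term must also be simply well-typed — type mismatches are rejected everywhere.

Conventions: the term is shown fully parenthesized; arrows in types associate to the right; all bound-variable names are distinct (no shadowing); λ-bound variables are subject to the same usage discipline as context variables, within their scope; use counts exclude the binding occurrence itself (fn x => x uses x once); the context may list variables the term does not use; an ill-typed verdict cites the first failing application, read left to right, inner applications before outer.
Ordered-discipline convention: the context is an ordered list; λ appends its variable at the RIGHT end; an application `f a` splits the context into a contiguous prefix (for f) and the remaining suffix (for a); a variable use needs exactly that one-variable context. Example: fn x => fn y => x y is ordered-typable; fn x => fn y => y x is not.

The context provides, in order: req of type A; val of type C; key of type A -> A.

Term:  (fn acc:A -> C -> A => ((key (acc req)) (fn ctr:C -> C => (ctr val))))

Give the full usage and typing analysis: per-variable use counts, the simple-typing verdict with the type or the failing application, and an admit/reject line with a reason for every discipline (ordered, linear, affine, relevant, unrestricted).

use counts: req: 1; val: 1; key: 1; acc [bound]: 1; ctr [bound]: 1
order of uses: key, acc, req, ctr, val
typing: ill-typed: argument of type C -> A where A is required
ordered ✗ (a type mismatch blocks all five)
linear ✗ (the type mismatch rejects it)
affine ✗ (not simply typable)
relevant ✗ (fails simple typing)
unrestricted ✗ (a type mismatch blocks all five)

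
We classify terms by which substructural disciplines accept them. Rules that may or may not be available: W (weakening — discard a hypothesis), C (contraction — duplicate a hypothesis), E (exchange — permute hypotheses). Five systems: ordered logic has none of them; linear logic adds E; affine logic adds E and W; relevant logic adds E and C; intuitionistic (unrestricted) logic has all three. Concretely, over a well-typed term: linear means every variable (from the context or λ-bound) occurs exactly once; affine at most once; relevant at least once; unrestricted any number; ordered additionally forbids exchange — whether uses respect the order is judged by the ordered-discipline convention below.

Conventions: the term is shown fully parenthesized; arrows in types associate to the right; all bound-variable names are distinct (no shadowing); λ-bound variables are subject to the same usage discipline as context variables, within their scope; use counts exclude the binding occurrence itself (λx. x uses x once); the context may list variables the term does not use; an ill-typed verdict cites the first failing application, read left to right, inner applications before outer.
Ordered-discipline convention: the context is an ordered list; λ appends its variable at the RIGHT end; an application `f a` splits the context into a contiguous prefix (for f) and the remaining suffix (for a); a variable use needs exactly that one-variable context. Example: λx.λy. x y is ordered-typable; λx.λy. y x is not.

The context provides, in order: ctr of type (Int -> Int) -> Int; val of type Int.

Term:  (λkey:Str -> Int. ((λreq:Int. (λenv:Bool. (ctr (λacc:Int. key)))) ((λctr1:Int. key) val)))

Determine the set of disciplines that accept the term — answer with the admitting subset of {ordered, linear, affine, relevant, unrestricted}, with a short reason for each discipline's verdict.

admitted in: none
counts: ctr=1, val=1, key (λ-bound)=2, req (λ-bound)=0, env (λ-bound)=0, acc (λ-bound)=0, ctr1 (λ-bound)=0
order of uses: ctr, key, key, val
typing: ill-typed: argument of type Int -> Str -> Int where Int -> Int is required
ordered: ✗, not simply typable
linear: ✗, fails simple typing
affine: ✗, a type mismatch blocks all five
relevant: ✗, the type mismatch rejects it
unrestricted: ✗, not simply typable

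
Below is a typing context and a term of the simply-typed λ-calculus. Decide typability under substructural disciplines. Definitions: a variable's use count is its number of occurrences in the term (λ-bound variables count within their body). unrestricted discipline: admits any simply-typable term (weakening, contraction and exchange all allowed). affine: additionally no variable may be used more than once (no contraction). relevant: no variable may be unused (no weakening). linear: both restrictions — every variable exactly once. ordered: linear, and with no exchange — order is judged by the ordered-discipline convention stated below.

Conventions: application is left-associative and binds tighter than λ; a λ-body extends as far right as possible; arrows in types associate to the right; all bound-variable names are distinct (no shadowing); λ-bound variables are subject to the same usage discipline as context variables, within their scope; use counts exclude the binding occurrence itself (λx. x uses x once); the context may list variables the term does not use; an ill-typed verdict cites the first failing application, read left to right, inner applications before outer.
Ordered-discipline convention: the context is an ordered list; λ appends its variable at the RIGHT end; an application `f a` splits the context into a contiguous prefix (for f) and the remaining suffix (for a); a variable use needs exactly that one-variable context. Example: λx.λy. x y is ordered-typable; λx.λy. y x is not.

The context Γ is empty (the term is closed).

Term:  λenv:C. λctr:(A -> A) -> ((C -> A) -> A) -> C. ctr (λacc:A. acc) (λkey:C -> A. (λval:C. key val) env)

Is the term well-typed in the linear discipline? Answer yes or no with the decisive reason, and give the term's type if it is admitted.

yes — each of env, ctr, acc, key, val used exactly once; term : C -> ((A -> A) -> ((C -> A) -> A) -> C) -> C
counts: env (bound) ×1, ctr (bound) ×1, acc (bound) ×1, key (bound) ×1, val (bound) ×1
order of uses: ctr, acc, key, val, env
typing: well-typed — term : C -> ((A -> A) -> ((C -> A) -> A) -> C) -> C
all disciplines: ordered ✗; linear ✓; affine ✓; relevant ✓; unrestricted ✓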